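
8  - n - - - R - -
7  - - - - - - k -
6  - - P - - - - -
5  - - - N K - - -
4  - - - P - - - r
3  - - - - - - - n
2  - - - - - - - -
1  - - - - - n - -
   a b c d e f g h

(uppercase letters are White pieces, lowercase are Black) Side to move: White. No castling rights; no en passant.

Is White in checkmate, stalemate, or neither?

neither

White to move; white king on e5.
In check: no.
Legal moves for White include: Rh8, Rg8+, Re8, Rd8, Rc8, Rxb8, Rf7+, Rf6, Rf5, Rf4, Rf3, Rf2, Rxf1, Ke6, Kd6, Kf5, Ne7, Nc7, ... (list truncated; more exist).
White has legal moves and is not in check → neither.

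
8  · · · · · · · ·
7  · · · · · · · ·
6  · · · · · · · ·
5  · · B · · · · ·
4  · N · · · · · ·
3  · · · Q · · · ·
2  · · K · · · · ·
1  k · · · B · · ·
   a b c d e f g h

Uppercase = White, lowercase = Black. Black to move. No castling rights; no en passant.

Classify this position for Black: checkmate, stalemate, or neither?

stalemate

Black to move; black king on a1.
In check: no.
King squares — b1: attacked by Kc2; a2: attacked by Nb4; b2: attacked by Kc2.
Legal moves for Black: none.
Not in check and no legal moves → stalemate.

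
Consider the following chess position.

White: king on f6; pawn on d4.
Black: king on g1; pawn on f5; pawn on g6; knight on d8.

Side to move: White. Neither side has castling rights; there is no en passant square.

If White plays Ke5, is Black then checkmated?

After Ke5: black king on g1; in check: no.
Black is not in check, so this cannot be checkmate.

no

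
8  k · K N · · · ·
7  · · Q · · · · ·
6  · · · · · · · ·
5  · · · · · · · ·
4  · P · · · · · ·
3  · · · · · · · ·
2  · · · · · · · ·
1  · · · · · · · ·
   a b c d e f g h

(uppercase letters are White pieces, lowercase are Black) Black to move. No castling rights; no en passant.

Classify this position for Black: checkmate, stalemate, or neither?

Black to move; black king on a8.
In check: no.
King squares — a7: attacked by Qc7; b7: attacked by Qc7; b8: attacked by Qc7.
Legal moves for Black: none.
Not in check and no legal moves → stalemate.

stalemate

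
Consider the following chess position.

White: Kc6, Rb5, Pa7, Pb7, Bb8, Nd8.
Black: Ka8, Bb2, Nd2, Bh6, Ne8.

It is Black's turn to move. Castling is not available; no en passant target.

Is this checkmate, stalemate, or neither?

Black to move; black king on a8.
In check: yes, from the white pawn on b7.
King squares — a7: attacked by Bb8; b7: attacked by Rb5; b8: attacked by Pa7.
Legal moves for Black: none.
In check with no legal moves → checkmate.

checkmate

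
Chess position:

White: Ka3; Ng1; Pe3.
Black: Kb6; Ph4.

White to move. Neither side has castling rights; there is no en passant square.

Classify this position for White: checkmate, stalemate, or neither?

White to move; white king on a3.
In check: no.
Legal moves for White: Kb4, Ka4, Kb3, Kb2, Ka2, Nh3, Nf3, Ne2, e4.
White has 9 legal moves and is not in check → neither.

neither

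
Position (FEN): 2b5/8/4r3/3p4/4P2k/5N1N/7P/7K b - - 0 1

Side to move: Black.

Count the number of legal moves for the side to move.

Black to move; king on h4.
In check: yes, from the white knight on f3.
Legal moves: Kh5, Kg4, Kxh3.
Count: 3.

3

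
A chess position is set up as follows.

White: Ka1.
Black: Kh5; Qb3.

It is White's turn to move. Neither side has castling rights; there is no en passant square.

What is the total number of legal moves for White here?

0

White to move; king on a1.
In check: no.
Legal moves: none.
Count: 0.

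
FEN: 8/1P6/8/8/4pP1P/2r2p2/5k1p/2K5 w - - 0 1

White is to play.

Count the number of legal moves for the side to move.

White to move; king on c1.
In check: yes, from the black rook on c3.
Legal moves: Kd2, Kb2, Kd1, Kb1.
Count: 4.

4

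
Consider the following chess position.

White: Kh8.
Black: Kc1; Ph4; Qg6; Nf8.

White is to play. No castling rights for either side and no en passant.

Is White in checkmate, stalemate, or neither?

stalemate

White to move; white king on h8.
In check: no.
King squares — g7: attacked by Qg6; h7: attacked by Qg6; g8: attacked by Qg6.
Legal moves for White: none.
Not in check and no legal moves → stalemate.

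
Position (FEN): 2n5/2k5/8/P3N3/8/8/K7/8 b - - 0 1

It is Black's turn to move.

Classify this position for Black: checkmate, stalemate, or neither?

Black to move; black king on c7.
In check: no.
Legal moves for Black: Ne7, Na7, Nd6, Nb6, Kd8, Kb8, Kb7, Kd6.
Black has 8 legal moves and is not in check → neither.

neither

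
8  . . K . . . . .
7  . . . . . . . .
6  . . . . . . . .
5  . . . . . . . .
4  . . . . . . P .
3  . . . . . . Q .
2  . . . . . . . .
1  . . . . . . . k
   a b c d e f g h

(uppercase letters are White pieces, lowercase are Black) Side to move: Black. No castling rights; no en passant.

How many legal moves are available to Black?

0

Black to move; king on h1.
In check: no.
Legal moves: none.
Count: 0.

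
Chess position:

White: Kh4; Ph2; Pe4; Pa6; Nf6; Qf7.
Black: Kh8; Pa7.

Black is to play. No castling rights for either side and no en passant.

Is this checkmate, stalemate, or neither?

stalemate

Black to move; black king on h8.
In check: no.
King squares — g7: attacked by Qf7; h7: attacked by Nf6; g8: attacked by Nf6.
Legal moves for Black: none.
Not in check and no legal moves → stalemate.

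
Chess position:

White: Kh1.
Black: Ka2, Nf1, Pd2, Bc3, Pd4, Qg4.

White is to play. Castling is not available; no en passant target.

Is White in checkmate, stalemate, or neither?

White to move; white king on h1.
In check: no.
King squares — g1: attacked by Qg4; g2: attacked by Qg4; h2: attacked by Nf1.
Legal moves for White: none.
Not in check and no legal moves → stalemate.

stalemate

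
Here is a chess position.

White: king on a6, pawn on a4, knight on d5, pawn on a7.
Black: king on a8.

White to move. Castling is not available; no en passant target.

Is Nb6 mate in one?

yes

After Nb6: black king on a8; in check: yes, from the white knight on b6.
King squares — a7: attacked by Ka6; b7: attacked by Ka6; b8: attacked by Pa7.
Black has no legal moves → checkmate.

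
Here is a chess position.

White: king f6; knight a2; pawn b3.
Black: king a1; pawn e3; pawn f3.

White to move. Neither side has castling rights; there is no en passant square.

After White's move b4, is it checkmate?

After b4: black king on a1; in check: no.
Black is not in check, so this cannot be checkmate.

no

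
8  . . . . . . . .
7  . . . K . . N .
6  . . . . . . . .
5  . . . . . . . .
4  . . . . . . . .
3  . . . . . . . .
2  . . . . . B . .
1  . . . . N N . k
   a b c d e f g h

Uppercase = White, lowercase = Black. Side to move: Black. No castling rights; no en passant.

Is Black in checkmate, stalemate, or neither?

Black to move; black king on h1.
In check: no.
King squares — g1: attacked by Bf2; g2: attacked by Ne1; h2: attacked by Nf1.
Legal moves for Black: none.
Not in check and no legal moves → stalemate.

stalemate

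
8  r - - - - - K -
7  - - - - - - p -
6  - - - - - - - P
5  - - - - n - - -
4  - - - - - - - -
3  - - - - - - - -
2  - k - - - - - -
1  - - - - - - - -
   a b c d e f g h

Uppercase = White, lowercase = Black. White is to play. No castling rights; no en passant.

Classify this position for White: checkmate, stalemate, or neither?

neither

White to move; white king on g8.
In check: yes, from the black rook on a8.
King squares — f7: attacked by Ne5; g7: available; h7: available; f8: attacked by Ra8; h8: attacked by Ra8.
Legal moves for White: Kh7, Kxg7.
White is in check but has 2 legal moves → neither.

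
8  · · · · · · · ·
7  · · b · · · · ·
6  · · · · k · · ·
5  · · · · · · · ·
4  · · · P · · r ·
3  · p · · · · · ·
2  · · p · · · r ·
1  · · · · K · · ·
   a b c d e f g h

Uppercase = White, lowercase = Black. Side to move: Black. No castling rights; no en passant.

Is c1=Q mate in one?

After c1=Q: white king on e1; in check: yes, from the black queen on c1.
King squares — d1: attacked by Qc1; f1: attacked by Qc1; d2: attacked by Qc1; e2: attacked by Rg2; f2: attacked by Rg2.
White has no legal moves → checkmate.

yes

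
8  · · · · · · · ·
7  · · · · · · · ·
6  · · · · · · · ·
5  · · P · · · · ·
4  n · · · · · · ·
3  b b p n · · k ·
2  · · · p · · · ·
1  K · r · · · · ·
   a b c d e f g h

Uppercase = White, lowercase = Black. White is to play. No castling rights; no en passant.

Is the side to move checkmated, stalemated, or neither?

checkmate

White to move; white king on a1.
In check: yes, from the black rook on c1.
King squares — b1: attacked by Rc1; a2: attacked by Bb3; b2: attacked by Ba3.
Legal moves for White: none.
In check with no legal moves → checkmate.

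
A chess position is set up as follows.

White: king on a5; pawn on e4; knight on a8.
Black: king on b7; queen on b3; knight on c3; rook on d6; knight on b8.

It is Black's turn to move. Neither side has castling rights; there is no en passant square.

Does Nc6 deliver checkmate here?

yes

After Nc6: white king on a5; in check: yes, from the black knight on c6.
King squares — a4: attacked by Qb3; b4: attacked by Qb3; b5: attacked by Qb3; a6: attacked by Kb7; b6: attacked by Qb3.
White has no legal moves → checkmate.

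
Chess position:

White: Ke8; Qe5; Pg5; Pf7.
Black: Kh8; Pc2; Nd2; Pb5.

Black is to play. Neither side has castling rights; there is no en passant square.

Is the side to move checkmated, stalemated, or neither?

Black to move; black king on h8.
In check: yes, from the white queen on e5.
Legal moves for Black: Kh7.
Black is in check but has 1 legal move → neither.

neither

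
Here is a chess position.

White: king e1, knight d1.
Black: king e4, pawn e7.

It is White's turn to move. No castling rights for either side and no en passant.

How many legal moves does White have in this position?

White to move; king on e1.
In check: no.
Legal moves: Kf2, Ke2, Kd2, Kf1, Ne3, Nc3+, Nf2+, Nb2.
Count: 8.

8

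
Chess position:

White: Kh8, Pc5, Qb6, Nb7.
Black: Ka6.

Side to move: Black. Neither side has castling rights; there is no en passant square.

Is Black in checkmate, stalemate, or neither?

checkmate

Black to move; black king on a6.
In check: yes, from the white queen on b6.
King squares — a5: attacked by Qb6; b5: attacked by Qb6; b6: attacked by Pc5; a7: attacked by Qb6; b7: attacked by Qb6.
Legal moves for Black: none.
In check with no legal moves → checkmate.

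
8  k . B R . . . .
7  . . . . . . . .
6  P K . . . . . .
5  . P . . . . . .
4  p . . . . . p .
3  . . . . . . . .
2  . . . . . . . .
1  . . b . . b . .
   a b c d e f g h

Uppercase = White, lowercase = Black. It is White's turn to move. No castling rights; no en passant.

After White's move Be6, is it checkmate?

yes

After Be6: black king on a8; in check: yes, from the white rook on d8.
King squares — a7: attacked by Kb6; b7: attacked by Pa6; b8: attacked by Rd8.
Black has no legal moves → checkmate.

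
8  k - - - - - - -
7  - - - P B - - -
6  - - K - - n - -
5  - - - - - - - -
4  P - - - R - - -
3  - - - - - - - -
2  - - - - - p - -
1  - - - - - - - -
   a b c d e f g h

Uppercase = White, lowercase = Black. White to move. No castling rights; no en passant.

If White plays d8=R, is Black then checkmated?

no

After d8=R: black king on a8; in check: yes, from the white rook on d8.
Black has 1 legal reply: Ka7.
In check but a legal move exists → not checkmate.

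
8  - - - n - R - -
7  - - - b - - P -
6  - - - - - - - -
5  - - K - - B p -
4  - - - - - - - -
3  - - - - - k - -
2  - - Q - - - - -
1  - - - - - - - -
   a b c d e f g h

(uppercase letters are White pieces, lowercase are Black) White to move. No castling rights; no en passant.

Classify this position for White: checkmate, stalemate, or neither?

neither

White to move; white king on c5.
In check: no.
Legal moves for White include: Rh8, Rg8, Re8, Rxd8, Rf7, Rf6, Bh7+, Bxd7+, Bg6+, Be6+, Bg4+, Be4+, Bh3+, Bd3+, Kd6, Kb6, Kd5, Kd4, ... (list truncated; more exist).
White has legal moves and is not in check → neither.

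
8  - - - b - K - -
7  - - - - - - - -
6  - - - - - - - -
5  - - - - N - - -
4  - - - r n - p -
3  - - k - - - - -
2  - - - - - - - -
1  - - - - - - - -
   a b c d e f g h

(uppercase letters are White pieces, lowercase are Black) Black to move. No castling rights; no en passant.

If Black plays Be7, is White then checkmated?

After Be7: white king on f8; in check: yes, from the black bishop on e7.
White has 5 legal replies: Kg8, Ke8, Kg7, Kf7, Kxe7.
In check but a legal move exists → not checkmate.

no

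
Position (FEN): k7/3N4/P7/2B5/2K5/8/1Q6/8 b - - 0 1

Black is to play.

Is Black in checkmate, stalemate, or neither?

Black to move; black king on a8.
In check: no.
King squares — a7: attacked by Bc5; b7: attacked by Qb2; b8: attacked by Qb2.
Legal moves for Black: none.
Not in check and no legal moves → stalemate.

stalemate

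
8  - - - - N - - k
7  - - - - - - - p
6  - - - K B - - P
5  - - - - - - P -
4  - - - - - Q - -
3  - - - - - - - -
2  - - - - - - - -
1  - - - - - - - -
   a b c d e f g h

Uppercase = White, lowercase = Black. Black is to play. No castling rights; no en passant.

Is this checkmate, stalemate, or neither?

stalemate

Black to move; black king on h8.
In check: no.
King squares — g7: attacked by Ph6; h7: own pawn; g8: attacked by Be6.
Legal moves for Black: none.
Not in check and no legal moves → stalemate.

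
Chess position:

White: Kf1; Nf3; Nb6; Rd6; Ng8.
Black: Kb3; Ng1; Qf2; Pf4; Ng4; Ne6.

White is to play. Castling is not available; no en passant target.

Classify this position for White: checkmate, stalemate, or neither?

checkmate

White to move; white king on f1.
In check: yes, from the black queen on f2.
King squares — e1: attacked by Qf2; g1: attacked by Qf2; e2: attacked by Ng1; f2: attacked by Ng4; g2: attacked by Qf2.
Legal moves for White: none.
In check with no legal moves → checkmate.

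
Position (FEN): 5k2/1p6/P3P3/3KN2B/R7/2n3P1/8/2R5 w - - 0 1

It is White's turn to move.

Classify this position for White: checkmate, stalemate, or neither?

neither

White to move; white king on d5.
In check: yes, from the black knight on c3.
Legal moves for White: Kd6, Kc5, Kd4, Kc4, Rxc3.
White is in check but has 5 legal moves → neither.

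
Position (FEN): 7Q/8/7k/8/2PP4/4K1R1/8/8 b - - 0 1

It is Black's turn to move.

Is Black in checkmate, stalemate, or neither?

checkmate

Black to move; black king on h6.
In check: yes, from the white queen on h8.
King squares — g5: attacked by Rg3; h5: attacked by Qh8; g6: attacked by Rg3; g7: attacked by Rg3; h7: attacked by Qh8.
Legal moves for Black: none.
In check with no legal moves → checkmate.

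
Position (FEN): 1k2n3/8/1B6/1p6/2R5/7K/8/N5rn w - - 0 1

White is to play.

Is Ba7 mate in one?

After Ba7: black king on b8; in check: yes, from the white bishop on a7.
Black has 3 legal replies: Ka8, Kb7, Kxa7.
In check but a legal move exists → not checkmate.

no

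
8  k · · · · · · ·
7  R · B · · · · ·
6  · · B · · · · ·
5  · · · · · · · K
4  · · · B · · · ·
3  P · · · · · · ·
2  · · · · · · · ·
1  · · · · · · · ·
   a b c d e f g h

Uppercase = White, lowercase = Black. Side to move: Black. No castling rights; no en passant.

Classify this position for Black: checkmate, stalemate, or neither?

checkmate

Black to move; black king on a8.
In check: yes, from the white bishop on c6 and the white rook on a7.
King squares — a7: attacked by Bd4; b7: attacked by Bc6; b8: attacked by Bc7.
Legal moves for Black: none.
In check with no legal moves → checkmate.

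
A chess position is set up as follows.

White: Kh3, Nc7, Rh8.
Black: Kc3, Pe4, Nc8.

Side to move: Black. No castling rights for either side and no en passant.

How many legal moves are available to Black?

13

Black to move; king on c3.
In check: no.
Legal moves: Ne7, Na7, Nd6, Nb6, Kd4, Kc4, Kb4, Kd3, Kb3, Kd2, Kc2, Kb2, e3.
Count: 13.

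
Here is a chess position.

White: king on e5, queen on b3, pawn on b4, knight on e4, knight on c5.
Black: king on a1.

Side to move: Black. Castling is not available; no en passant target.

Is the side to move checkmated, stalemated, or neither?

Black to move; black king on a1.
In check: no.
King squares — b1: attacked by Qb3; a2: attacked by Qb3; b2: attacked by Qb3.
Legal moves for Black: none.
Not in check and no legal moves → stalemate.

stalemate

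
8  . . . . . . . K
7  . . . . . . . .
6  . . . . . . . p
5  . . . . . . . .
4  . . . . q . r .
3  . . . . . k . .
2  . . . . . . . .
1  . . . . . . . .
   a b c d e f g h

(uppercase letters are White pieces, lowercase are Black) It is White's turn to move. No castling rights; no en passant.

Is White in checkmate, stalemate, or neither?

White to move; white king on h8.
In check: no.
King squares — g7: attacked by Rg4; h7: attacked by Qe4; g8: attacked by Rg4.
Legal moves for White: none.
Not in check and no legal moves → stalemate.

stalemate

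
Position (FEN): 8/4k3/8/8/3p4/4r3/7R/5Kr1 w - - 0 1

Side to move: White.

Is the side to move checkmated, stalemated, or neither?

neither

White to move; white king on f1.
In check: yes, from the black rook on g1.
Legal moves for White: Kf2, Kxg1.
White is in check but has 2 legal moves → neither.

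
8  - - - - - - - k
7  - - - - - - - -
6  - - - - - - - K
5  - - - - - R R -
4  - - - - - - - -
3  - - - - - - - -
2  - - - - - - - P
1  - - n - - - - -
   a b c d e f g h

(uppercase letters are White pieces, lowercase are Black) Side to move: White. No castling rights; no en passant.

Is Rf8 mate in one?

yes

After Rf8: black king on h8; in check: yes, from the white rook on f8.
King squares — g7: attacked by Rg5; h7: attacked by Kh6; g8: attacked by Rg5.
Black has no legal moves → checkmate.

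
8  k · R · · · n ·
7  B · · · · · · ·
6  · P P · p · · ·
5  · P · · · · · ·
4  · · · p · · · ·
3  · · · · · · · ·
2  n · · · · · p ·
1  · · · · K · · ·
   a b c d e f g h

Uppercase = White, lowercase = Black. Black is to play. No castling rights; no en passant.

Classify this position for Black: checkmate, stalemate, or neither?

checkmate

Black to move; black king on a8.
In check: yes, from the white rook on c8.
King squares — a7: attacked by Pb6; b7: attacked by Pc6; b8: attacked by Ba7.
Legal moves for Black: none.
In check with no legal moves → checkmate.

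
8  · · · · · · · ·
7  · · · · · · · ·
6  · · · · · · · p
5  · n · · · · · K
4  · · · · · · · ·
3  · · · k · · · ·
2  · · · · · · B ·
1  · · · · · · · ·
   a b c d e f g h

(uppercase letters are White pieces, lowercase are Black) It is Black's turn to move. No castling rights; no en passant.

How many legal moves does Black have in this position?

Black to move; king on d3.
In check: no.
Legal moves: Nc7, Na7, Nd6, Nd4, Nc3, Na3, Kd4, Kc4, Ke3, Kc3, Ke2, Kd2, Kc2.
Count: 13.

13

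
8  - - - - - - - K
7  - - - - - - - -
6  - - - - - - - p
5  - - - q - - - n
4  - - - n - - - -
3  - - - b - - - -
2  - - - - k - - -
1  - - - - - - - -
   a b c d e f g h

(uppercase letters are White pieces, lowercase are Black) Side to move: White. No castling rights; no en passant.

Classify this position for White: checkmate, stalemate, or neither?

stalemate

White to move; white king on h8.
In check: no.
King squares — g7: attacked by Nh5; h7: attacked by Bd3; g8: attacked by Qd5.
Legal moves for White: none.
Not in check and no legal moves → stalemate.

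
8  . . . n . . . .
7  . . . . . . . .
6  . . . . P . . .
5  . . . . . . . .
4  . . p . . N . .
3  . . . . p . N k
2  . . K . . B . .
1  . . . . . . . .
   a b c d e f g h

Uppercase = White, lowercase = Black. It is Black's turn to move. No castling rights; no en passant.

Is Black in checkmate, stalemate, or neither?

neither

Black to move; black king on h3.
In check: yes, from the white knight on f4.
Legal moves for Black: Kh4, Kg4, Kh2.
Black is in check but has 3 legal moves → neither.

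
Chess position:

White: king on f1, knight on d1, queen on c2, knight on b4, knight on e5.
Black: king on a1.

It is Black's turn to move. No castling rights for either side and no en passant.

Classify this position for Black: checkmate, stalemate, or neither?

stalemate

Black to move; black king on a1.
In check: no.
King squares — b1: attacked by Qc2; a2: attacked by Qc2; b2: attacked by Nd1.
Legal moves for Black: none.
Not in check and no legal moves → stalemate.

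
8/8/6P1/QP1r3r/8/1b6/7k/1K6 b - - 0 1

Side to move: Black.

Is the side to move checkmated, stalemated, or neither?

Black to move; black king on h2.
In check: no.
Legal moves for Black include: Rh8, Rh7, Rh6, Rhg5, Rhf5, Rhe5, Rh4, Rh3, Rd8, Rd7, Rd6, Rdg5, Rdf5, Rde5, Rc5, Rxb5, Rd4, Rd3, ... (list truncated; more exist).
Black has legal moves and is not in check → neither.

neither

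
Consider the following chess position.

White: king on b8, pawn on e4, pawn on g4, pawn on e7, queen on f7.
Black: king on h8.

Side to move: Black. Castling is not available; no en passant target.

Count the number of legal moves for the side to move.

Black to move; king on h8.
In check: no.
Legal moves: none.
Count: 0.

0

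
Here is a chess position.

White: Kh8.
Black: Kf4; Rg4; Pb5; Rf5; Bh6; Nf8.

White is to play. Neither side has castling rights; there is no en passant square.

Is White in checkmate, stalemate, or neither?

White to move; white king on h8.
In check: no.
King squares — g7: attacked by Rg4; h7: attacked by Nf8; g8: attacked by Rg4.
Legal moves for White: none.
Not in check and no legal moves → stalemate.

stalemate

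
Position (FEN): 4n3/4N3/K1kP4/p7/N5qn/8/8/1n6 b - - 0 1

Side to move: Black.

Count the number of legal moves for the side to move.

Black to move; king on c6.
In check: yes, from the white knight on e7.
Legal moves: Kd7, Kxd6.
Count: 2.

2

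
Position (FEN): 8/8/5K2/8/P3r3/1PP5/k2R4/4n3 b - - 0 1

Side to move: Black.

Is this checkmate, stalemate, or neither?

Black to move; black king on a2.
In check: yes, from the white rook on d2.
Legal moves for Black: Kxb3, Ka3, Kb1, Ka1, Nc2.
Black is in check but has 5 legal moves → neither.

neither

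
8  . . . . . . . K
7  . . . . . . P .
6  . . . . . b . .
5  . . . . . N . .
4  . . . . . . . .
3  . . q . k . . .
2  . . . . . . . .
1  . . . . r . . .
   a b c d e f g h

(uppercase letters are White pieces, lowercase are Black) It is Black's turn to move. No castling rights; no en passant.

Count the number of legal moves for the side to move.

Black to move; king on e3.
In check: yes, from the white knight on f5.
Legal moves: Kf4, Ke4, Kf3, Kd3, Kf2, Ke2, Kd2.
Count: 7.

7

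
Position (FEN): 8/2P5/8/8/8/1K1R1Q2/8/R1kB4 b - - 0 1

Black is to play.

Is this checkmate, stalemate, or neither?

checkmate

Black to move; black king on c1.
In check: yes, from the white rook on a1.
King squares — b1: attacked by Ra1; d1: attacked by Ra1; b2: attacked by Kb3; c2: attacked by Bd1; d2: attacked by Rd3.
Legal moves for Black: none.
In check with no legal moves → checkmate.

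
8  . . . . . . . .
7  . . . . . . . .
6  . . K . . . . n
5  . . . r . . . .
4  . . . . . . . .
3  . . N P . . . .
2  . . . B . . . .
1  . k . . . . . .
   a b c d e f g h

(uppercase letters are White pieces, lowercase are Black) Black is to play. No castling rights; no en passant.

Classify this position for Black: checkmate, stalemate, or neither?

neither

Black to move; black king on b1.
In check: yes, from the white knight on c3.
Legal moves for Black: Kc2, Kb2, Ka1.
Black is in check but has 3 legal moves → neither.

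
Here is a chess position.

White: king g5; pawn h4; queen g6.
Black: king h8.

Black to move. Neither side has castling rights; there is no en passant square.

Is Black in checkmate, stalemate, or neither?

Black to move; black king on h8.
In check: no.
King squares — g7: attacked by Qg6; h7: attacked by Qg6; g8: attacked by Qg6.
Legal moves for Black: none.
Not in check and no legal moves → stalemate.

stalemate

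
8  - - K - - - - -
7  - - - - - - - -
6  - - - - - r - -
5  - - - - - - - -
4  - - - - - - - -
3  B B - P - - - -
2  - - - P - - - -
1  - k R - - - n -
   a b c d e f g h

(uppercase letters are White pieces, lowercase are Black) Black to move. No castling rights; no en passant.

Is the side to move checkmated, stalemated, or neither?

Black to move; black king on b1.
In check: yes, from the white rook on c1.
King squares — a1: attacked by Rc1; c1: attacked by Ba3; a2: attacked by Bb3; b2: attacked by Ba3; c2: attacked by Rc1.
Legal moves for Black: none.
In check with no legal moves → checkmate.

checkmate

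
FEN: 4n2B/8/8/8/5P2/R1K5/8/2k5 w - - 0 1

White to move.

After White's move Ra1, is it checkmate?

After Ra1: black king on c1; in check: yes, from the white rook on a1.
King squares — b1: attacked by Ra1; d1: attacked by Ra1; b2: attacked by Kc3; c2: attacked by Kc3; d2: attacked by Kc3.
Black has no legal moves → checkmate.

yes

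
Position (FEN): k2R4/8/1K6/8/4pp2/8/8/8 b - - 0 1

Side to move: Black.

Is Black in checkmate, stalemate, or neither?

checkmate

Black to move; black king on a8.
In check: yes, from the white rook on d8.
King squares — a7: attacked by Kb6; b7: attacked by Kb6; b8: attacked by Rd8.
Legal moves for Black: none.
In check with no legal moves → checkmate.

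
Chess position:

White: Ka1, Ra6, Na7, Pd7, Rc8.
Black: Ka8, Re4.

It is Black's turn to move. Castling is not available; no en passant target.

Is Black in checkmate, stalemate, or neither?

Black to move; black king on a8.
In check: yes, from the white rook on c8.
Legal moves for Black: Kb7.
Black is in check but has 1 legal move → neither.

neither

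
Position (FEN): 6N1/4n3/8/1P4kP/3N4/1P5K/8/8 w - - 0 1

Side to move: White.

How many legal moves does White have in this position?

White to move; king on h3.
In check: no.
Legal moves: Nxe7, Nh6, Nf6, Ne6+, Nc6, Nf5, Nf3+, Ne2, Nc2, Kg3, Kh2, Kg2, h6, b6, b4.
Count: 15.

15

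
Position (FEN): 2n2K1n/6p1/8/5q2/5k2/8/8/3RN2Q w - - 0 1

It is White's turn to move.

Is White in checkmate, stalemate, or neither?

neither

White to move; white king on f8.
In check: yes, from the black queen on f5.
Legal moves for White: Kg8, Ke8, Kxg7.
White is in check but has 3 legal moves → neither.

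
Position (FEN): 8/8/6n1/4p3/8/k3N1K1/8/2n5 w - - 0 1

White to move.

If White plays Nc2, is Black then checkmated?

no

After Nc2: black king on a3; in check: yes, from the white knight on c2.
Black has 4 legal replies: Ka4, Kb3, Kb2, Ka2.
In check but a legal move exists → not checkmate.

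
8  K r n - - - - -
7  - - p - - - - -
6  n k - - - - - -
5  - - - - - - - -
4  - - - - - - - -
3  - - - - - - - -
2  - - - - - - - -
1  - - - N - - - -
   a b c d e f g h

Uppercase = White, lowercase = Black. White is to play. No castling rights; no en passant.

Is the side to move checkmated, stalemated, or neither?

checkmate

White to move; white king on a8.
In check: yes, from the black rook on b8.
King squares — a7: attacked by Kb6; b7: attacked by Kb6; b8: attacked by Na6.
Legal moves for White: none.
In check with no legal moves → checkmate.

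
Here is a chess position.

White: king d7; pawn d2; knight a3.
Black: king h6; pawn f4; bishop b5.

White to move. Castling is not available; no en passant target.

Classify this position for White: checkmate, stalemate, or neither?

White to move; white king on d7.
In check: yes, from the black bishop on b5.
Legal moves for White: Kd8, Kc8, Ke7, Kc7, Ke6, Kd6, Nxb5.
White is in check but has 7 legal moves → neither.

neither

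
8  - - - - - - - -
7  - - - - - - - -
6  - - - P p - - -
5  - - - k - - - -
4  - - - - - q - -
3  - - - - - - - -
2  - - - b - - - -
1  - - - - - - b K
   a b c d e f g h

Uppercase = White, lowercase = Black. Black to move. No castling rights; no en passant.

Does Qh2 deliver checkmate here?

yes

After Qh2: white king on h1; in check: yes, from the black queen on h2.
King squares — g1: attacked by Qh2; g2: attacked by Qh2; h2: attacked by Bg1.
White has no legal moves → checkmate.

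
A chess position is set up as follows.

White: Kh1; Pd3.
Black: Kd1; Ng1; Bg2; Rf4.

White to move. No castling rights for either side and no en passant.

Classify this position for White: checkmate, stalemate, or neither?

neither

White to move; white king on h1.
In check: yes, from the black bishop on g2.
King squares — g1: available; g2: available; h2: available.
Legal moves for White: Kh2, Kxg2, Kxg1.
White is in check but has 3 legal moves → neither.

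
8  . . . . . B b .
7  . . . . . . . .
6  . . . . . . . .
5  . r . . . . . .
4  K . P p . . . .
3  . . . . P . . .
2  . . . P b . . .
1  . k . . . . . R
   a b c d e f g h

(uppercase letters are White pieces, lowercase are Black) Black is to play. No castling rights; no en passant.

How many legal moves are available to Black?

5

Black to move; king on b1.
In check: yes, from the white rook on h1.
Legal moves: Kc2, Kb2, Ka2, Bf1, Bd1+.
Count: 5.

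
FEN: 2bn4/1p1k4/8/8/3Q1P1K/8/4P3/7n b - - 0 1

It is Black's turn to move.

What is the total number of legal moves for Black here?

5

Black to move; king on d7.
In check: yes, from the white queen on d4.
Legal moves: Ke8, Ke7, Kc7, Ke6, Kc6.
Count: 5.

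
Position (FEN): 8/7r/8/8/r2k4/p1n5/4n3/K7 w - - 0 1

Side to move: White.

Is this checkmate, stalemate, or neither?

White to move; white king on a1.
In check: no.
King squares — b1: attacked by Nc3; a2: attacked by Nc3; b2: attacked by Pa3.
Legal moves for White: none.
Not in check and no legal moves → stalemate.

stalemate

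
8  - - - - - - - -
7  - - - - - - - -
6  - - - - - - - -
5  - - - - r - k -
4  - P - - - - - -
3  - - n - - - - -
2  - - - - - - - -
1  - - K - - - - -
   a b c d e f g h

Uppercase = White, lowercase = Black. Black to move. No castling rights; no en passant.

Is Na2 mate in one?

After Na2: white king on c1; in check: yes, from the black knight on a2.
White has 5 legal replies: Kd2, Kc2, Kb2, Kd1, Kb1.
In check but a legal move exists → not checkmate.

no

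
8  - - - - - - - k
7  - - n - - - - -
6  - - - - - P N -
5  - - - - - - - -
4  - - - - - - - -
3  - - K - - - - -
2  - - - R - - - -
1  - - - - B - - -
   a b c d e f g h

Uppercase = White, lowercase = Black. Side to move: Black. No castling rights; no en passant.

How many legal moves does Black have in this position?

Black to move; king on h8.
In check: yes, from the white knight on g6.
Legal moves: Kg8, Kh7.
Count: 2.

2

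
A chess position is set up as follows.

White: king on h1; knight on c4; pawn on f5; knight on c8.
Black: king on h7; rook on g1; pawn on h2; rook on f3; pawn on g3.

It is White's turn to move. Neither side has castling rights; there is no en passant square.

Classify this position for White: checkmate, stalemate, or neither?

White to move; white king on h1.
In check: yes, from the black rook on g1.
King squares — g1: attacked by Ph2; g2: attacked by Rg1; h2: attacked by Pg3.
Legal moves for White: none.
In check with no legal moves → checkmate.

checkmate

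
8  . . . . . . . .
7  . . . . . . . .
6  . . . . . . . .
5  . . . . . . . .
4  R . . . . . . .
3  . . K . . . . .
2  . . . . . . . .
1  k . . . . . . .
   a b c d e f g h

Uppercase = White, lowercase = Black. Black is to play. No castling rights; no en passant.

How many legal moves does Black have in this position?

Black to move; king on a1.
In check: yes, from the white rook on a4.
Legal moves: Kb1.
Count: 1.

1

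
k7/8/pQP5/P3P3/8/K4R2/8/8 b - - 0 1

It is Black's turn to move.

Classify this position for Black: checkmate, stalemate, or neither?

stalemate

Black to move; black king on a8.
In check: no.
King squares — a7: attacked by Qb6; b7: attacked by Qb6; b8: attacked by Qb6.
Legal moves for Black: none.
Not in check and no legal moves → stalemate.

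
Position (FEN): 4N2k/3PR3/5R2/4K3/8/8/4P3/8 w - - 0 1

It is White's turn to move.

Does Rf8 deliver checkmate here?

yes

After Rf8: black king on h8; in check: yes, from the white rook on f8.
King squares — g7: attacked by Re7; h7: attacked by Re7; g8: attacked by Rf8.
Black has no legal moves → checkmate.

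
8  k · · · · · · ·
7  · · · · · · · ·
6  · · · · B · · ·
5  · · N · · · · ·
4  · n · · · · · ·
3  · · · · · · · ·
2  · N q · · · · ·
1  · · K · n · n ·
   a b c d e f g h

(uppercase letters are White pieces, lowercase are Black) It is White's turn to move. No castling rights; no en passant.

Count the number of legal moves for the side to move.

White to move; king on c1.
In check: yes, from the black queen on c2.
Legal moves: none.
Count: 0.

0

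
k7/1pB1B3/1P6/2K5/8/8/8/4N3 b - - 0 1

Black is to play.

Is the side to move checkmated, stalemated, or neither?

Black to move; black king on a8.
In check: no.
King squares — a7: attacked by Pb6; b7: own pawn; b8: attacked by Bc7.
Legal moves for Black: none.
Not in check and no legal moves → stalemate.

stalemate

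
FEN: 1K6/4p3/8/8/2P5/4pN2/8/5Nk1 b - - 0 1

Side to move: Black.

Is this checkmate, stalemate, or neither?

neither

Black to move; black king on g1.
In check: yes, from the white knight on f3.
Legal moves for Black: Kg2, Kf2, Kh1, Kxf1.
Black is in check but has 4 legal moves → neither.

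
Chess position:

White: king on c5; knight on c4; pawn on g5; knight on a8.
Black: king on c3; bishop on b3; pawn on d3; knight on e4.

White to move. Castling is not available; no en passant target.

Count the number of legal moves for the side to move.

White to move; king on c5.
In check: yes, from the black knight on e4.
Legal moves: Kc6, Kb6, Kd5, Kb5.
Count: 4.

4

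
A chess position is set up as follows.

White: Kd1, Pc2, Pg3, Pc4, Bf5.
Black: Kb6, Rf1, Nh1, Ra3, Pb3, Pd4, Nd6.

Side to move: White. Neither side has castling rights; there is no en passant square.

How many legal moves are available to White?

White to move; king on d1.
In check: yes, from the black rook on f1.
Legal moves: Ke2, Kd2.
Count: 2.

2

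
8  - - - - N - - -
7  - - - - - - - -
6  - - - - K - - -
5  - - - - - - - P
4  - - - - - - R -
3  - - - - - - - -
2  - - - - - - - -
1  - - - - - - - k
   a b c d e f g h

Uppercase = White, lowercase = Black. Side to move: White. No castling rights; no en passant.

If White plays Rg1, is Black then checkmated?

After Rg1: black king on h1; in check: yes, from the white rook on g1.
Black has 2 legal replies: Kh2, Kxg1.
In check but a legal move exists → not checkmate.

no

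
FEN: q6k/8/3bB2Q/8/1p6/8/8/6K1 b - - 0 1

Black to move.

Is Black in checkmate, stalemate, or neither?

Black to move; black king on h8.
In check: yes, from the white queen on h6.
King squares — g7: attacked by Qh6; h7: attacked by Qh6; g8: attacked by Be6.
Legal moves for Black: none.
In check with no legal moves → checkmate.

checkmate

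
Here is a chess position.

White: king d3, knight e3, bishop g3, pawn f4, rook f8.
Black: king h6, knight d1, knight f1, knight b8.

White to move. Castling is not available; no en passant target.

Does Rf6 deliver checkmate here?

After Rf6: black king on h6; in check: yes, from the white rook on f6.
Black has 3 legal replies: Kh7, Kg7, Kh5.
In check but a legal move exists → not checkmate.

no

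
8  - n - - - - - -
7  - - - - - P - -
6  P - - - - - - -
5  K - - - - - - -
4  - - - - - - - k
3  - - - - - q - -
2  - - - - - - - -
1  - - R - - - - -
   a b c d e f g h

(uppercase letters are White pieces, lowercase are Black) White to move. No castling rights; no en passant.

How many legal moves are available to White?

White to move; king on a5.
In check: no.
Legal moves: Kb6, Kb5, Kb4, Ka4, Rc8, Rc7, Rc6, Rc5, Rc4+, Rc3, Rc2, Rh1+, Rg1, Rf1, Re1, Rd1, Rb1, Ra1, f8=Q, f8=R, f8=B, f8=N, a7.
Count: 23.

23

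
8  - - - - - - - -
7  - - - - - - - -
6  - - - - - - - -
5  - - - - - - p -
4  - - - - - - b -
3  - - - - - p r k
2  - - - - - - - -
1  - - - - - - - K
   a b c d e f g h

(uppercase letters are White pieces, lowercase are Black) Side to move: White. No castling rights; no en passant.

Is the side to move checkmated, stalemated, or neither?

White to move; white king on h1.
In check: no.
King squares — g1: attacked by Rg3; g2: attacked by Pf3; h2: attacked by Kh3.
Legal moves for White: none.
Not in check and no legal moves → stalemate.

stalemate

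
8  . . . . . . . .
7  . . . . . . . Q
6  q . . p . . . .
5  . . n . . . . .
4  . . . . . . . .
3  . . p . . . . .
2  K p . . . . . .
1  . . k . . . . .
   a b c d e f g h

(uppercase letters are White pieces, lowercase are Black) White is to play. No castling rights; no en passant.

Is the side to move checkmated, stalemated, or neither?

checkmate

White to move; white king on a2.
In check: yes, from the black queen on a6.
King squares — a1: attacked by Pb2; b1: attacked by Kc1; b2: attacked by Kc1; a3: attacked by Qa6; b3: attacked by Nc5.
Legal moves for White: none.
In check with no legal moves → checkmate.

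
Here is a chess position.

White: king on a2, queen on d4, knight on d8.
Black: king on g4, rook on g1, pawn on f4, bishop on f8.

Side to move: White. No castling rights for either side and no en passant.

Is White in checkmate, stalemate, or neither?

White to move; white king on a2.
In check: no.
Legal moves for White include: Nf7, Nb7, Ne6, Nc6, Qh8, Qg7+, Qd7+, Qa7, Qf6, Qd6, Qb6, Qe5, Qd5, Qc5, Qxf4+, Qe4, Qc4, Qb4, ... (list truncated; more exist).
White has legal moves and is not in check → neither.

neither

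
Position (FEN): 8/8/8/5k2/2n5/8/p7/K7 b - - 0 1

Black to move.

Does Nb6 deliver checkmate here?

no

After Nb6: white king on a1; in check: no.
White is not in check, so this cannot be checkmate.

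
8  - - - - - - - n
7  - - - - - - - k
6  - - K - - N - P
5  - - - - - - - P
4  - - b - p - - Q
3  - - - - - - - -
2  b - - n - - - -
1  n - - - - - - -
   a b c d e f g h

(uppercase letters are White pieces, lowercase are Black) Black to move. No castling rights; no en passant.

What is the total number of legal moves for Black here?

Black to move; king on h7.
In check: yes, from the white knight on f6.
Legal moves: Kxh6.
Count: 1.

1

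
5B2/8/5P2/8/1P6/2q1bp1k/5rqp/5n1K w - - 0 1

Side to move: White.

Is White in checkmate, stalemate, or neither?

checkmate

White to move; white king on h1.
In check: yes, from the black queen on g2.
King squares — g1: attacked by Qg2; g2: attacked by Rf2; h2: attacked by Nf1.
Legal moves for White: none.
In check with no legal moves → checkmate.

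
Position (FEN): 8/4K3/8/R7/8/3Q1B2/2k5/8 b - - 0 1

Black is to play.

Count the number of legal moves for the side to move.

3

Black to move; king on c2.
In check: yes, from the white queen on d3.
Legal moves: Kxd3, Kb2, Kc1.
Count: 3.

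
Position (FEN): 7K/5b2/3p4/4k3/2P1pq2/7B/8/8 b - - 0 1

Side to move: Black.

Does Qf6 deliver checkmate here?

no

After Qf6: white king on h8; in check: yes, from the black queen on f6.
White has 1 legal reply: Kh7.
In check but a legal move exists → not checkmate.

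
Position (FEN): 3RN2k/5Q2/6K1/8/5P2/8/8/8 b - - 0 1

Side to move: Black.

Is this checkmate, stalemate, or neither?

stalemate

Black to move; black king on h8.
In check: no.
King squares — g7: attacked by Kg6; h7: attacked by Kg6; g8: attacked by Qf7.
Legal moves for Black: none.
Not in check and no legal moves → stalemate.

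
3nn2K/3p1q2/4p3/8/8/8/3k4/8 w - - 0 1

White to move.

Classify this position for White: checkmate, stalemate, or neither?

stalemate

White to move; white king on h8.
In check: no.
King squares — g7: attacked by Qf7; h7: attacked by Qf7; g8: attacked by Qf7.
Legal moves for White: none.
Not in check and no legal moves → stalemate.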